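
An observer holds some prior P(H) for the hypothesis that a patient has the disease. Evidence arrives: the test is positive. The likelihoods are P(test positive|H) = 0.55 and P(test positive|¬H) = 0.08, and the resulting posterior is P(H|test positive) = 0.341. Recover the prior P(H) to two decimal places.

In odds form, posterior odds = prior odds × likelihood ratio, so prior odds = posterior odds ÷ LR.
Posterior odds = 0.341/(1−0.341) = 0.5175. LR = 0.55/0.08 = 6.8750.
Prior odds = 0.5175/6.8750 = 0.0753, so P(H) = 0.0753/(1+0.0753) ≈ 0.07.

P(H) = 0.07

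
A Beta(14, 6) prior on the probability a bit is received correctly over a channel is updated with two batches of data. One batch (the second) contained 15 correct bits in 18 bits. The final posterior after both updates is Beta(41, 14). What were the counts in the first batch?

12 correct bits and 5 errors

Because Beta–binomial updating is additive in the counts, the combined data contributed (α_post−α_prior, β_post−β_prior) successes and failures.
Total across both batches: 41−14=27 correct bits, 14−6=8 errors.
Subtract the second batch: 27−15=12 correct bits and 8−3=5 errors.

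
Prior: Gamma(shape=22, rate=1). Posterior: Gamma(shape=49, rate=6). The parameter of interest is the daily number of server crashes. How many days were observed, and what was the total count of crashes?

n = 5 days with total 27 crashes

Gamma–Poisson conjugacy: posterior shape = α + Σxᵢ, posterior rate = β + n.
Matching: Σxᵢ = 49 − 22 = 27 and n = 6 − 1 = 5.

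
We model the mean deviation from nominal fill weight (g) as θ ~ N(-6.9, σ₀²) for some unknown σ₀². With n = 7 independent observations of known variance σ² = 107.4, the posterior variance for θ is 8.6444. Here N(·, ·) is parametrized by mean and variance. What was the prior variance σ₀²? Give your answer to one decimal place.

σ₀² = 19.8

Posterior precision equals prior precision plus data precision: 1/σ_n² = 1/σ₀² + n/σ².
So 1/σ₀² = 1/8.6444 − 7/107.4 = 0.115682 − 0.065177 = 0.050505.
Hence σ₀² = 1/0.050505 ≈ 19.8.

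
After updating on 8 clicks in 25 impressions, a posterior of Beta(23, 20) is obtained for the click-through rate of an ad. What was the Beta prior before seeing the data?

A Beta(α, β) prior with s successes and f failures in binomial data gives a Beta(α+s, β+f) posterior.
Subtract the data counts: 23−8=15, 20−17=3.

Beta(15, 3)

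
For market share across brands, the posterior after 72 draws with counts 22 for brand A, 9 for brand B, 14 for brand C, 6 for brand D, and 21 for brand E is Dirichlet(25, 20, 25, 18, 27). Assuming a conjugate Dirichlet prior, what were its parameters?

For a Dirichlet(α) prior with multinomial counts c, the posterior is Dirichlet(α + c) componentwise.
Subtract each count from the matching posterior parameter: 25−22=3, 20−9=11, 25−14=11, 18−6=12, 27−21=6.

Dirichlet(3, 11, 11, 12, 6)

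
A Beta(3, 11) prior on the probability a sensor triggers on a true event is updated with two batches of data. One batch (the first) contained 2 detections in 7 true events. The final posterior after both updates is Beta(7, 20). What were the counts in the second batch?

Sequential conjugate updates are equivalent to a single update on the pooled data, so total successes = posterior α − prior α and total failures = posterior β − prior β.
Total across both batches: 7−3=4 detections, 20−11=9 misses.
Subtract the first batch: 4−2=2 detections and 9−5=4 misses.

2 detections and 4 misses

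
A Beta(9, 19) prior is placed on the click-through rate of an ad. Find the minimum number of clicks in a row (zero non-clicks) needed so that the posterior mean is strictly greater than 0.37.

k = 3

After k clicks and 0 non-clicks the posterior is Beta(9+k, 19), with mean (9+k)/(9+19+k).
Set (9+k)/(28+k) > 0.37 and solve: k > (0.37·28 − 9)/(1 − 0.37) = 2.159.
The smallest integer exceeding 2.159 is 3.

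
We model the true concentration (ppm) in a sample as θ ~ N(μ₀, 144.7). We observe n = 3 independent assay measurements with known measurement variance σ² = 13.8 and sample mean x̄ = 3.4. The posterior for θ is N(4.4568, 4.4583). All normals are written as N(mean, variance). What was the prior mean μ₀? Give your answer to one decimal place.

The posterior mean is a precision-weighted average: μ_n = (τ₀μ₀ + τ_data·x̄)/(τ₀+τ_data), with τ₀=1/σ₀² and τ_data=n/σ².
Here τ₀ = 1/144.7 = 0.006911 and τ_data = 3/13.8 = 0.217391, so τ_n = 0.224302.
Rearranging for μ₀: μ₀ = (μ_n·τ_n − τ_data·x̄)/τ₀ = (4.4568·0.224302 − 0.217391·3.4) / 0.006911 = 0.260540/0.006911 ≈ 37.7.

μ₀ = 37.7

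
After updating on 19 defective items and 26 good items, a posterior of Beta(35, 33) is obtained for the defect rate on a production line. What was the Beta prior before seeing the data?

A Beta(α, β) prior with s successes and f failures in binomial data gives a Beta(α+s, β+f) posterior.
Subtract the data counts: 35−19=16, 33−26=7.

Beta(16, 7)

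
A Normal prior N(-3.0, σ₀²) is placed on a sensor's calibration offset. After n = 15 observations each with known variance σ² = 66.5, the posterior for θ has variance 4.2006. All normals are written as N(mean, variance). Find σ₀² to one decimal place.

σ₀² = 80.0

For the Normal–Normal model with known σ², precisions add: τ_n = τ₀ + n/σ².
So 1/σ₀² = 1/4.2006 − 15/66.5 = 0.238061 − 0.225564 = 0.012497.
Hence σ₀² = 1/0.012497 ≈ 80.0.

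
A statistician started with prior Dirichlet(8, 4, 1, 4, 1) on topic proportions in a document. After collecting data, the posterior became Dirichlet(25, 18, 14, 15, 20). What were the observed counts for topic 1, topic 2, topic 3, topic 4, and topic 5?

For a Dirichlet(α) prior with multinomial counts c, the posterior is Dirichlet(α + c) componentwise.
Counts are posterior − prior componentwise: 25−8=17, 18−4=14, 14−1=13, 15−4=11, 20−1=19.

counts (17, 14, 13, 11, 19)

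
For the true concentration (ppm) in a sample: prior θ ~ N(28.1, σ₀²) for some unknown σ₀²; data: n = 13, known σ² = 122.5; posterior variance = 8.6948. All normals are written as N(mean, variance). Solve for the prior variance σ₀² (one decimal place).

Posterior precision equals prior precision plus data precision: 1/σ_n² = 1/σ₀² + n/σ².
So 1/σ₀² = 1/8.6948 − 13/122.5 = 0.115011 − 0.106122 = 0.008889.
Hence σ₀² = 1/0.008889 ≈ 112.5.

σ₀² = 112.5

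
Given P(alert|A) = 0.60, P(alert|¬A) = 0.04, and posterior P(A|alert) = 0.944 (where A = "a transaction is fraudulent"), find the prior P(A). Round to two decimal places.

P(A) = 0.53

Bayes' rule in odds form gives O(A|E) = O(A)·[P(E|A)/P(E|¬A)], hence O(A) = O(A|E)/LR.
Posterior odds = 0.944/(1−0.944) = 16.8571. LR = 0.60/0.04 = 15.0000.
Prior odds = 16.8571/15.0000 = 1.1238, so P(A) = 1.1238/(1+1.1238) ≈ 0.53.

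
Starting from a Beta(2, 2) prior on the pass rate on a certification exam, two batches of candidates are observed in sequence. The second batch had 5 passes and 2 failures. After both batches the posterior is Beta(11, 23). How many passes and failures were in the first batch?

4 passes and 19 failures

Because Beta–binomial updating is additive in the counts, the combined data contributed (α_post−α_prior, β_post−β_prior) successes and failures.
Total across both batches: 11−2=9 passes, 23−2=21 failures.
Subtract the second batch: 9−5=4 passes and 21−2=19 failures.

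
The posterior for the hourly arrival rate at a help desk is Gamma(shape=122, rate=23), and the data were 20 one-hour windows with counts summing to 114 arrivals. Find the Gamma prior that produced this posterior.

Gamma–Poisson conjugacy: posterior shape = α + Σxᵢ, posterior rate = β + n.
So α = 122 − 114 = 8 and β = 23 − 20 = 3.

Gamma(shape=8, rate=3)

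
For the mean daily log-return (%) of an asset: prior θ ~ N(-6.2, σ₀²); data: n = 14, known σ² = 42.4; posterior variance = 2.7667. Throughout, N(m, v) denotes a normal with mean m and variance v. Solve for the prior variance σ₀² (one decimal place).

For the Normal–Normal model with known σ², precisions add: τ_n = τ₀ + n/σ².
So 1/σ₀² = 1/2.7667 − 14/42.4 = 0.361441 − 0.330189 = 0.031252.
Hence σ₀² = 1/0.031252 ≈ 32.0.

σ₀² = 32.0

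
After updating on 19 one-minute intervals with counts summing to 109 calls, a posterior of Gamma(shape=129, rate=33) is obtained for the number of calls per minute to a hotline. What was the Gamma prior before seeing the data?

Gamma(shape=20, rate=14)

Gamma–Poisson conjugacy: posterior shape = α + Σxᵢ, posterior rate = β + n.
So α = 129 − 109 = 20 and β = 33 − 19 = 14.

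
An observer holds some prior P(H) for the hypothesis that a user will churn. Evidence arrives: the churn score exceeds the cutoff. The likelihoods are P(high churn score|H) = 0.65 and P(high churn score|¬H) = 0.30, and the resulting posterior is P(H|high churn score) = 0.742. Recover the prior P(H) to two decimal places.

Bayes' rule in odds form gives O(H|E) = O(H)·[P(E|H)/P(E|¬H)], hence O(H) = O(H|E)/LR.
Posterior odds = 0.742/(1−0.742) = 2.8760. LR = 0.65/0.30 = 2.1667.
Prior odds = 2.8760/2.1667 = 1.3274, so P(H) = 1.3274/(1+1.3274) ≈ 0.57.

P(H) = 0.57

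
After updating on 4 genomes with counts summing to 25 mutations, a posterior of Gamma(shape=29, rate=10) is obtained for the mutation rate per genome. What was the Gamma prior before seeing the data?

A Gamma(α, β) prior (rate parametrization) on a Poisson rate with n observations summing to S gives posterior Gamma(α+S, β+n).
So α = 29 − 25 = 4 and β = 10 − 4 = 6.

Gamma(shape=4, rate=6)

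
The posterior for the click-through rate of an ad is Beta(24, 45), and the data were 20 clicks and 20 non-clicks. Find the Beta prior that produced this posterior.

Beta(4, 25)

Beta is conjugate to the binomial likelihood: posterior = Beta(a+s, b+f).
So a = 24 − 20 = 4 and b = 45 − 20 = 25.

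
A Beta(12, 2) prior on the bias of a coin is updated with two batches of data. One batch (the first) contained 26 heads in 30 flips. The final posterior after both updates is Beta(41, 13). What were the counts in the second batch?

3 heads and 7 tails

Because Beta–binomial updating is additive in the counts, the combined data contributed (α_post−α_prior, β_post−β_prior) successes and failures.
Total across both batches: 41−12=29 heads, 13−2=11 tails.
Subtract the first batch: 29−26=3 heads and 11−4=7 tails.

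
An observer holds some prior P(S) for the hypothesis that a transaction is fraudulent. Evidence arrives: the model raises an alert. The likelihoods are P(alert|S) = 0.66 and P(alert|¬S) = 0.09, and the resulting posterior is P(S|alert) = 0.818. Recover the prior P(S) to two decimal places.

P(S) = 0.38

Bayes' rule in odds form gives O(S|E) = O(S)·[P(E|S)/P(E|¬S)], hence O(S) = O(S|E)/LR.
Posterior odds = 0.818/(1−0.818) = 4.4945. LR = 0.66/0.09 = 7.3333.
Prior odds = 4.4945/7.3333 = 0.6129, so P(S) = 0.6129/(1+0.6129) ≈ 0.38.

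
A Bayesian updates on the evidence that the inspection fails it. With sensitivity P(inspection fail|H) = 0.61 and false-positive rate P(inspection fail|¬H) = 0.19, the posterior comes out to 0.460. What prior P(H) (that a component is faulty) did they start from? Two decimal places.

P(H) = 0.21

Bayes' rule in odds form gives O(H|E) = O(H)·[P(E|H)/P(E|¬H)], hence O(H) = O(H|E)/LR.
Posterior odds = 0.460/(1−0.460) = 0.8519. LR = 0.61/0.19 = 3.2105.
Prior odds = 0.8519/3.2105 = 0.2653, so P(H) = 0.2653/(1+0.2653) ≈ 0.21.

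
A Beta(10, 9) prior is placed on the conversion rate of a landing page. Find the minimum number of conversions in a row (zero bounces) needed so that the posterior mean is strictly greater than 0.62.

After k conversions and 0 bounces the posterior is Beta(10+k, 9), with mean (10+k)/(10+9+k).
Set (10+k)/(19+k) > 0.62 and solve: k > (0.62·19 − 10)/(1 − 0.62) = 4.684.
The smallest integer exceeding 4.684 is 5, and checking k=5: (15)/(24) = 0.6250 > 0.62.

k = 5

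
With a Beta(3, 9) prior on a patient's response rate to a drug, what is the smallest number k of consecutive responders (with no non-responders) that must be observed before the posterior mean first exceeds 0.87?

k = 58

After k responders and 0 non-responders the posterior is Beta(3+k, 9), with mean (3+k)/(3+9+k).
Set (3+k)/(12+k) > 0.87 and solve: k > (0.87·12 − 3)/(1 − 0.87) = 57.231.
The smallest integer exceeding 57.231 is 58, and checking k=58: (61)/(70) = 0.8714 > 0.87.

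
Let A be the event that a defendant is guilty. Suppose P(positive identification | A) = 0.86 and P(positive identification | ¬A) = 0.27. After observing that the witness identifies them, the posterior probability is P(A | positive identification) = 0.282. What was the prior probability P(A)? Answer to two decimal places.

P(A) = 0.11

Bayes' rule in odds form gives O(A|E) = O(A)·[P(E|A)/P(E|¬A)], hence O(A) = O(A|E)/LR.
Posterior odds = 0.282/(1−0.282) = 0.3928. LR = 0.86/0.27 = 3.1852.
Prior odds = 0.3928/3.1852 = 0.1233, so P(A) = 0.1233/(1+0.1233) ≈ 0.11.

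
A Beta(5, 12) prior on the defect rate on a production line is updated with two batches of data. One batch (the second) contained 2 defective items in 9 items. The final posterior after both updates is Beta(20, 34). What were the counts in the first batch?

Sequential conjugate updates are equivalent to a single update on the pooled data, so total successes = posterior α − prior α and total failures = posterior β − prior β.
Total across both batches: 20−5=15 defective items, 34−12=22 good items.
Subtract the second batch: 15−2=13 defective items and 22−7=15 good items.

13 defective items and 15 good items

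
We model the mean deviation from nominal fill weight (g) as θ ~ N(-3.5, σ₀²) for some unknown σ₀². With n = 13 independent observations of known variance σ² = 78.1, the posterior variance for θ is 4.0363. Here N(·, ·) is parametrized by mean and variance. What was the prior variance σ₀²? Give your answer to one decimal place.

σ₀² = 12.3

Posterior precision equals prior precision plus data precision: 1/σ_n² = 1/σ₀² + n/σ².
So 1/σ₀² = 1/4.0363 − 13/78.1 = 0.247752 − 0.166453 = 0.081299.
Hence σ₀² = 1/0.081299 ≈ 12.3.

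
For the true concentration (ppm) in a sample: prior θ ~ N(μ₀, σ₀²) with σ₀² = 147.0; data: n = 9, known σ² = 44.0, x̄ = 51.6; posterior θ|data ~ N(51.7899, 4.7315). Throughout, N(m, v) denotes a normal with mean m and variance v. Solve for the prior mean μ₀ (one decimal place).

The posterior mean is a precision-weighted average: μ_n = (τ₀μ₀ + τ_data·x̄)/(τ₀+τ_data), with τ₀=1/σ₀² and τ_data=n/σ².
Here τ₀ = 1/147.0 = 0.006803 and τ_data = 9/44.0 = 0.204545, so τ_n = 0.211348.
Rearranging for μ₀: μ₀ = (μ_n·τ_n − τ_data·x̄)/τ₀ = (51.7899·0.211348 − 0.204545·51.6) / 0.006803 = 0.391170/0.006803 ≈ 57.5.

μ₀ = 57.5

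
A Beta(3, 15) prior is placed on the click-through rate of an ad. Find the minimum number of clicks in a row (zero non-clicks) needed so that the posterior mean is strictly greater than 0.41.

k = 8

After k clicks and 0 non-clicks the posterior is Beta(3+k, 15), with mean (3+k)/(3+15+k).
Set (3+k)/(18+k) > 0.41 and solve: k > (0.41·18 − 3)/(1 − 0.41) = 7.424.
The smallest integer exceeding 7.424 is 8.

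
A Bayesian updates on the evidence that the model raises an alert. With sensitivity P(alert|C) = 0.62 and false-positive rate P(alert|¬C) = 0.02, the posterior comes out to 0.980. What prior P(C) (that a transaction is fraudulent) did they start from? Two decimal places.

Bayes' rule in odds form gives O(C|E) = O(C)·[P(E|C)/P(E|¬C)], hence O(C) = O(C|E)/LR.
Posterior odds = 0.980/(1−0.980) = 49.0000. LR = 0.62/0.02 = 31.0000.
Prior odds = 49.0000/31.0000 = 1.5806, so P(C) = 1.5806/(1+1.5806) ≈ 0.61.

P(C) = 0.61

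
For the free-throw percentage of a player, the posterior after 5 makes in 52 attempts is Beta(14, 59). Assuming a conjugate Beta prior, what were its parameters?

Beta(9, 12)

A Beta(a, b) prior with s successes and f failures in binomial data gives a Beta(a+s, b+f) posterior.
So a = 14 − 5 = 9 and b = 59 − 47 = 12.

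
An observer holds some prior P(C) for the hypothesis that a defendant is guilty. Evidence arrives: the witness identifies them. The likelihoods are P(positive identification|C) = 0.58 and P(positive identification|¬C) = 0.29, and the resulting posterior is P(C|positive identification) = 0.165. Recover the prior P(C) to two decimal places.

P(C) = 0.09

In odds form, posterior odds = prior odds × likelihood ratio, so prior odds = posterior odds ÷ LR.
Posterior odds = 0.165/(1−0.165) = 0.1976. LR = 0.58/0.29 = 2.0000.
Prior odds = 0.1976/2.0000 = 0.0988, so P(C) = 0.0988/(1+0.0988) ≈ 0.09.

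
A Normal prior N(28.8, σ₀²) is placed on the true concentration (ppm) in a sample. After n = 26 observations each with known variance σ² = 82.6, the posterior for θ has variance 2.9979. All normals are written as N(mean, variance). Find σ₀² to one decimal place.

Posterior precision equals prior precision plus data precision: 1/σ_n² = 1/σ₀² + n/σ².
So 1/σ₀² = 1/2.9979 − 26/82.6 = 0.333567 − 0.314770 = 0.018797.
Hence σ₀² = 1/0.018797 ≈ 53.2.

σ₀² = 53.2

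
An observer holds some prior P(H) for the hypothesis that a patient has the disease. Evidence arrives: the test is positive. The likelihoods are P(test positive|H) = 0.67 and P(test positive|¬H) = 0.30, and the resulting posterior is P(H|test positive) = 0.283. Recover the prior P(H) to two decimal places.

P(H) = 0.15

In odds form, posterior odds = prior odds × likelihood ratio, so prior odds = posterior odds ÷ LR.
Posterior odds = 0.283/(1−0.283) = 0.3947. LR = 0.67/0.30 = 2.2333.
Prior odds = 0.3947/2.2333 = 0.1767, so P(H) = 0.1767/(1+0.1767) ≈ 0.15.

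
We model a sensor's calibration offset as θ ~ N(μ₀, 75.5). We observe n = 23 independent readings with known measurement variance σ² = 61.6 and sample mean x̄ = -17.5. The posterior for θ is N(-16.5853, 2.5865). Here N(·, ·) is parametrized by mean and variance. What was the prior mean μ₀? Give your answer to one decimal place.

μ₀ = 9.2

With known observation variance, the Normal–Normal posterior has precision τ_n = τ₀ + n/σ² and mean μ_n = (τ₀μ₀ + (n/σ²)x̄)/τ_n.
Here τ₀ = 1/75.5 = 0.013245 and τ_data = 23/61.6 = 0.373377, so τ_n = 0.386622.
Rearranging for μ₀: μ₀ = (μ_n·τ_n − τ_data·x̄)/τ₀ = (-16.5853·0.386622 − 0.373377·-17.5) / 0.013245 = 0.121856/0.013245 ≈ 9.2.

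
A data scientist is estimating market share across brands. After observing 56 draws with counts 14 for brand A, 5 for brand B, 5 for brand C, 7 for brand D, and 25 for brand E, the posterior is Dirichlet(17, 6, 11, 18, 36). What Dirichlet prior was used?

For a Dirichlet(α) prior with multinomial counts c, the posterior is Dirichlet(α + c) componentwise.
Subtract each count from the matching posterior parameter: 17−14=3, 6−5=1, 11−5=6, 18−7=11, 36−25=11.

Dirichlet(3, 1, 6, 11, 11)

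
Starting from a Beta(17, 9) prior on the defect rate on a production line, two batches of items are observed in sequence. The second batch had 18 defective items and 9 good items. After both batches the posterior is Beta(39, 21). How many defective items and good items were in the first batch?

Because Beta–binomial updating is additive in the counts, the combined data contributed (α_post−α_prior, β_post−β_prior) successes and failures.
Total across both batches: 39−17=22 defective items, 21−9=12 good items.
Subtract the second batch: 22−18=4 defective items and 12−9=3 good items.

4 defective items and 3 good items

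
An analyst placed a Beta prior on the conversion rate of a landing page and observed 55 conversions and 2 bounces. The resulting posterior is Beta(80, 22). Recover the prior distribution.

Beta(25, 20)

A Beta(α, β) prior with s successes and f failures in binomial data gives a Beta(α+s, β+f) posterior.
So α = 80 − 55 = 25 and β = 22 − 2 = 20.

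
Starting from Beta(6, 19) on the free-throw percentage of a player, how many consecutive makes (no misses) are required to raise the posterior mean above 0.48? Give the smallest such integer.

After k makes and 0 misses the posterior is Beta(6+k, 19), with mean (6+k)/(6+19+k).
Set (6+k)/(25+k) > 0.48 and solve: k > (0.48·25 − 6)/(1 − 0.48) = 11.538.
The smallest integer exceeding 11.538 is 12, and checking k=12: (18)/(37) = 0.4865 > 0.48.

k = 12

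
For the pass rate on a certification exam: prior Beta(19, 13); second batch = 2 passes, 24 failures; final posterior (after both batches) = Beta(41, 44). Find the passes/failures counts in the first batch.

Sequential conjugate updates are equivalent to a single update on the pooled data, so total successes = posterior α − prior α and total failures = posterior β − prior β.
Total across both batches: 41−19=22 passes, 44−13=31 failures.
Subtract the second batch: 22−2=20 passes and 31−24=7 failures.

20 passes and 7 failures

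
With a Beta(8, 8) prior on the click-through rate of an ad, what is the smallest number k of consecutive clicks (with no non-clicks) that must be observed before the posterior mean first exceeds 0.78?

After k clicks and 0 non-clicks the posterior is Beta(8+k, 8), with mean (8+k)/(8+8+k).
Set (8+k)/(16+k) > 0.78 and solve: k > (0.78·16 − 8)/(1 − 0.78) = 20.364.
The smallest integer exceeding 20.364 is 21, and checking k=21: (29)/(37) = 0.7838 > 0.78.

k = 21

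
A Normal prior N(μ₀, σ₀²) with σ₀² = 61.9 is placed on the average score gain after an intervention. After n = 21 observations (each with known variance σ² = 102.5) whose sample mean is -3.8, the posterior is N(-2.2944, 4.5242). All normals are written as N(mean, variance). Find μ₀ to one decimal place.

μ₀ = 16.8

The posterior mean is a precision-weighted average: μ_n = (τ₀μ₀ + τ_data·x̄)/(τ₀+τ_data), with τ₀=1/σ₀² and τ_data=n/σ².
Here τ₀ = 1/61.9 = 0.016155 and τ_data = 21/102.5 = 0.204878, so τ_n = 0.221033.
Rearranging for μ₀: μ₀ = (μ_n·τ_n − τ_data·x̄)/τ₀ = (-2.2944·0.221033 − 0.204878·-3.8) / 0.016155 = 0.271398/0.016155 ≈ 16.8.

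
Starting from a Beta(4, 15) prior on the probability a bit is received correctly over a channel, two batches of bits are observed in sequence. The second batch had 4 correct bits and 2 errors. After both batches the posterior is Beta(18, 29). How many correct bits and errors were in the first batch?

Because Beta–binomial updating is additive in the counts, the combined data contributed (α_post−α_prior, β_post−β_prior) successes and failures.
Total across both batches: 18−4=14 correct bits, 29−15=14 errors.
Subtract the second batch: 14−4=10 correct bits and 14−2=12 errors.

10 correct bits and 12 errors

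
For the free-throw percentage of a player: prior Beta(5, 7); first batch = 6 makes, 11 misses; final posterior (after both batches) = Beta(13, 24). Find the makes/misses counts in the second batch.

2 makes and 6 misses

Sequential conjugate updates are equivalent to a single update on the pooled data, so total successes = posterior α − prior α and total failures = posterior β − prior β.
Total across both batches: 13−5=8 makes, 24−7=17 misses.
Subtract the first batch: 8−6=2 makes and 17−11=6 misses.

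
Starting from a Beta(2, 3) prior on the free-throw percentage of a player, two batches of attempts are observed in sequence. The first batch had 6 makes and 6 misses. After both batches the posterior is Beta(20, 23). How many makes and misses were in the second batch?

12 makes and 14 misses

Sequential conjugate updates are equivalent to a single update on the pooled data, so total successes = posterior α − prior α and total failures = posterior β − prior β.
Total across both batches: 20−2=18 makes, 23−3=20 misses.
Subtract the first batch: 18−6=12 makes and 20−6=14 misses.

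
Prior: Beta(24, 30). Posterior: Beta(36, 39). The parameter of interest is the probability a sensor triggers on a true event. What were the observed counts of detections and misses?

12 detections and 9 misses

Under Beta–binomial conjugacy the posterior parameters are (a+s, b+f).
Match parameters: s=36−24=12, f=39−30=9.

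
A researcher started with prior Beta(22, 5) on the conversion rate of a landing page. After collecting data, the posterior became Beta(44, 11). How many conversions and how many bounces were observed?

A Beta(α, β) prior with s successes and f failures in binomial data gives a Beta(α+s, β+f) posterior.
So s = 44 − 22 = 22 and f = 11 − 5 = 6.

22 conversions and 6 bounces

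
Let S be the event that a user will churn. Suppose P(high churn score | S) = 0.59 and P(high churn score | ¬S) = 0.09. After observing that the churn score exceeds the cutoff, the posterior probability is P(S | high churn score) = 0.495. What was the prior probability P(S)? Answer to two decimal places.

In odds form, posterior odds = prior odds × likelihood ratio, so prior odds = posterior odds ÷ LR.
Posterior odds = 0.495/(1−0.495) = 0.9802. LR = 0.59/0.09 = 6.5556.
Prior odds = 0.9802/6.5556 = 0.1495, so P(S) = 0.1495/(1+0.1495) ≈ 0.13.

P(S) = 0.13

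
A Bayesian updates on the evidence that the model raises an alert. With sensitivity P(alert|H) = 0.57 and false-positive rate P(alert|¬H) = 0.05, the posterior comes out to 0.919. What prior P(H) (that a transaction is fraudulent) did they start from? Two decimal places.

P(H) = 0.50

Bayes' rule in odds form gives O(H|E) = O(H)·[P(E|H)/P(E|¬H)], hence O(H) = O(H|E)/LR.
Posterior odds = 0.919/(1−0.919) = 11.3457. LR = 0.57/0.05 = 11.4000.
Prior odds = 11.3457/11.4000 = 0.9952, so P(H) = 0.9952/(1+0.9952) ≈ 0.50.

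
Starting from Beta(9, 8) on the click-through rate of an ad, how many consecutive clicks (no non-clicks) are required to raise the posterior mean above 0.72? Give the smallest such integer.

After k clicks and 0 non-clicks the posterior is Beta(9+k, 8), with mean (9+k)/(9+8+k).
Set (9+k)/(17+k) > 0.72 and solve: k > (0.72·17 − 9)/(1 − 0.72) = 11.571.
The smallest integer exceeding 11.571 is 12, and checking k=12: (21)/(29) = 0.7241 > 0.72.

k = 12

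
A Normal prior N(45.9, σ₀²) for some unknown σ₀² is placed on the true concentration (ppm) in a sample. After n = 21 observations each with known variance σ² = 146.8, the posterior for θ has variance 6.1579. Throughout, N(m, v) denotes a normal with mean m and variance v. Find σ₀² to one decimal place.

σ₀² = 51.7

Posterior precision equals prior precision plus data precision: 1/σ_n² = 1/σ₀² + n/σ².
So 1/σ₀² = 1/6.1579 − 21/146.8 = 0.162393 − 0.143052 = 0.019341.
Hence σ₀² = 1/0.019341 ≈ 51.7.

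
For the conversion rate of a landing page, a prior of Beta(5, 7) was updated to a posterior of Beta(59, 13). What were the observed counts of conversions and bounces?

A Beta(α, β) prior with s successes and f failures in binomial data gives a Beta(α+s, β+f) posterior.
So s = 59 − 5 = 54 and f = 13 − 7 = 6.

54 conversions and 6 bounces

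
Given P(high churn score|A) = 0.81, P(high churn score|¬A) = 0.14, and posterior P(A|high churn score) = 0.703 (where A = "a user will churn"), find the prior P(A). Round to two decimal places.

Bayes' rule in odds form gives O(A|E) = O(A)·[P(E|A)/P(E|¬A)], hence O(A) = O(A|E)/LR.
Posterior odds = 0.703/(1−0.703) = 2.3670. LR = 0.81/0.14 = 5.7857.
Prior odds = 2.3670/5.7857 = 0.4091, so P(A) = 0.4091/(1+0.4091) ≈ 0.29.

P(A) = 0.29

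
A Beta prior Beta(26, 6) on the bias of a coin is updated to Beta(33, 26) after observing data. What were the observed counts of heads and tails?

7 heads and 20 tails

Under Beta–binomial conjugacy the posterior parameters are (α+s, β+f).
Match parameters: s=33−26=7, f=26−6=20.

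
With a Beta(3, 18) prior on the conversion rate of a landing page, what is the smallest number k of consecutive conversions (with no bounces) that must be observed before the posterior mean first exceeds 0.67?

After k conversions and 0 bounces the posterior is Beta(3+k, 18), with mean (3+k)/(3+18+k).
Set (3+k)/(21+k) > 0.67 and solve: k > (0.67·21 − 3)/(1 − 0.67) = 33.545.
The smallest integer exceeding 33.545 is 34, and checking k=34: (37)/(55) = 0.6727 > 0.67.

k = 34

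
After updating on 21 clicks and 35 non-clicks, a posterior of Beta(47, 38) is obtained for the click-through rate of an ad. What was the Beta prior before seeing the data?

Under Beta–binomial conjugacy the posterior parameters are (a+s, b+f).
So a = 47 − 21 = 26 and b = 38 − 35 = 3.

Beta(26, 3)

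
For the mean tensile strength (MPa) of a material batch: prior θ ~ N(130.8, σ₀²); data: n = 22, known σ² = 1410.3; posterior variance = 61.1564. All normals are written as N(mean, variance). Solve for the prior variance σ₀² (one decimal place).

Posterior precision equals prior precision plus data precision: 1/σ_n² = 1/σ₀² + n/σ².
So 1/σ₀² = 1/61.1564 − 22/1410.3 = 0.016352 − 0.015600 = 0.000752.
Hence σ₀² = 1/0.000752 ≈ 1329.8.

σ₀² = 1329.8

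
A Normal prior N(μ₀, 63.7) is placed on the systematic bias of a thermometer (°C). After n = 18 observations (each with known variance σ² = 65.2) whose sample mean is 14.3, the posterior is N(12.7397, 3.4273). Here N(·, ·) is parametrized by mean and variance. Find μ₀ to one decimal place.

The posterior mean is a precision-weighted average: μ_n = (τ₀μ₀ + τ_data·x̄)/(τ₀+τ_data), with τ₀=1/σ₀² and τ_data=n/σ².
Here τ₀ = 1/63.7 = 0.015699 and τ_data = 18/65.2 = 0.276074, so τ_n = 0.291773.
Rearranging for μ₀: μ₀ = (μ_n·τ_n − τ_data·x̄)/τ₀ = (12.7397·0.291773 − 0.276074·14.3) / 0.015699 = -0.230758/0.015699 ≈ -14.7.

μ₀ = -14.7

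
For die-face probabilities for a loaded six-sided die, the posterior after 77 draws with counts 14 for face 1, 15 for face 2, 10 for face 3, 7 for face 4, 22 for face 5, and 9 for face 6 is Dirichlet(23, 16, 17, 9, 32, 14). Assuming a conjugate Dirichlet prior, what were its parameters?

For a Dirichlet(α) prior with multinomial counts c, the posterior is Dirichlet(α + c) componentwise.
Subtract each count from the matching posterior parameter: 23−14=9, 16−15=1, 17−10=7, 9−7=2, 32−22=10, 14−9=5.

Dirichlet(9, 1, 7, 2, 10, 5)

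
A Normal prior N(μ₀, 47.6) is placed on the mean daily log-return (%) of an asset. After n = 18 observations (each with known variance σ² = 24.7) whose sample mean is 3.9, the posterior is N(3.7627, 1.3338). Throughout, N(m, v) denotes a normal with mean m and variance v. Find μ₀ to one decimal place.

μ₀ = -1.0

The posterior mean is a precision-weighted average: μ_n = (τ₀μ₀ + τ_data·x̄)/(τ₀+τ_data), with τ₀=1/σ₀² and τ_data=n/σ².
Here τ₀ = 1/47.6 = 0.021008 and τ_data = 18/24.7 = 0.728745, so τ_n = 0.749753.
Rearranging for μ₀: μ₀ = (μ_n·τ_n − τ_data·x̄)/τ₀ = (3.7627·0.749753 − 0.728745·3.9) / 0.021008 = -0.021010/0.021008 ≈ -1.0.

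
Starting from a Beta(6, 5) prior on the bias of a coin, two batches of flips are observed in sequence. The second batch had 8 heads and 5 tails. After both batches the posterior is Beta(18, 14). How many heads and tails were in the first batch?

Because Beta–binomial updating is additive in the counts, the combined data contributed (α_post−α_prior, β_post−β_prior) successes and failures.
Total across both batches: 18−6=12 heads, 14−5=9 tails.
Subtract the second batch: 12−8=4 heads and 9−5=4 tails.

4 heads and 4 tails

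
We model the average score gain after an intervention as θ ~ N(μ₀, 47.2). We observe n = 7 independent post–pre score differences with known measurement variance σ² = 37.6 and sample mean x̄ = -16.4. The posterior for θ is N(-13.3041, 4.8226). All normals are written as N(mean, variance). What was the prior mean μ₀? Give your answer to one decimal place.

μ₀ = 13.9

The posterior mean is a precision-weighted average: μ_n = (τ₀μ₀ + τ_data·x̄)/(τ₀+τ_data), with τ₀=1/σ₀² and τ_data=n/σ².
Here τ₀ = 1/47.2 = 0.021186 and τ_data = 7/37.6 = 0.186170, so τ_n = 0.207356.
Rearranging for μ₀: μ₀ = (μ_n·τ_n − τ_data·x̄)/τ₀ = (-13.3041·0.207356 − 0.186170·-16.4) / 0.021186 = 0.294503/0.021186 ≈ 13.9.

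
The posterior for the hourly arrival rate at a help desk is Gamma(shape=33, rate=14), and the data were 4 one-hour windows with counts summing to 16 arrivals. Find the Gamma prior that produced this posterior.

Gamma(shape=17, rate=10)

A Gamma(α, β) prior (rate parametrization) on a Poisson rate with n observations summing to S gives posterior Gamma(α+S, β+n).
So α = 33 − 16 = 17 and β = 14 − 4 = 10.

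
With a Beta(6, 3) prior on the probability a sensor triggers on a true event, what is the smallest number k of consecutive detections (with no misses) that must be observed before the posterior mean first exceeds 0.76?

k = 4

After k detections and 0 misses the posterior is Beta(6+k, 3), with mean (6+k)/(6+3+k).
Set (6+k)/(9+k) > 0.76 and solve: k > (0.76·9 − 6)/(1 − 0.76) = 3.500.
The smallest integer exceeding 3.500 is 4, and checking k=4: (10)/(13) = 0.7692 > 0.76.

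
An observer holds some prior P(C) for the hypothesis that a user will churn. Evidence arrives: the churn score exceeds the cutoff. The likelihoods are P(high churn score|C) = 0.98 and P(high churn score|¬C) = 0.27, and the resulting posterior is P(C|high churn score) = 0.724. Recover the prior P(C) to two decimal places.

In odds form, posterior odds = prior odds × likelihood ratio, so prior odds = posterior odds ÷ LR.
Posterior odds = 0.724/(1−0.724) = 2.6232. LR = 0.98/0.27 = 3.6296.
Prior odds = 2.6232/3.6296 = 0.7227, so P(C) = 0.7227/(1+0.7227) ≈ 0.42.

P(C) = 0.42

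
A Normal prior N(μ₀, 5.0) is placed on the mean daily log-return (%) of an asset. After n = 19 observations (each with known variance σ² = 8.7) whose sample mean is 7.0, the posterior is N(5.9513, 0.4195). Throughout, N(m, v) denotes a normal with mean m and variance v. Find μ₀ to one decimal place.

μ₀ = -5.5

The posterior mean is a precision-weighted average: μ_n = (τ₀μ₀ + τ_data·x̄)/(τ₀+τ_data), with τ₀=1/σ₀² and τ_data=n/σ².
Here τ₀ = 1/5.0 = 0.200000 and τ_data = 19/8.7 = 2.183908, so τ_n = 2.383908.
Rearranging for μ₀: μ₀ = (μ_n·τ_n − τ_data·x̄)/τ₀ = (5.9513·2.383908 − 2.183908·7.0) / 0.200000 = -1.100004/0.200000 ≈ -5.5.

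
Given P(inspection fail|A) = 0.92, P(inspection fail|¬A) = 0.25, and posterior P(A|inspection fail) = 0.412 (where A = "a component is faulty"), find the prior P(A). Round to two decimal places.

Bayes' rule in odds form gives O(A|E) = O(A)·[P(E|A)/P(E|¬A)], hence O(A) = O(A|E)/LR.
Posterior odds = 0.412/(1−0.412) = 0.7007. LR = 0.92/0.25 = 3.6800.
Prior odds = 0.7007/3.6800 = 0.1904, so P(A) = 0.1904/(1+0.1904) ≈ 0.16.

P(A) = 0.16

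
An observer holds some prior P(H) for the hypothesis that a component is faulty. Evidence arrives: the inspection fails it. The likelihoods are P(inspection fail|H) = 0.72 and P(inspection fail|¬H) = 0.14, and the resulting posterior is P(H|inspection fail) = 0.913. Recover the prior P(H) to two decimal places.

In odds form, posterior odds = prior odds × likelihood ratio, so prior odds = posterior odds ÷ LR.
Posterior odds = 0.913/(1−0.913) = 10.4943. LR = 0.72/0.14 = 5.1429.
Prior odds = 10.4943/5.1429 = 2.0405, so P(H) = 2.0405/(1+2.0405) ≈ 0.67.

P(H) = 0.67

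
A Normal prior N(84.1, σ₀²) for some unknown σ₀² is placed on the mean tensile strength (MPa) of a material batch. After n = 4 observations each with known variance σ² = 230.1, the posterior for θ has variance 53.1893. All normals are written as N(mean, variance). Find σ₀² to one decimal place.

σ₀² = 705.7

Posterior precision equals prior precision plus data precision: 1/σ_n² = 1/σ₀² + n/σ².
So 1/σ₀² = 1/53.1893 − 4/230.1 = 0.018801 − 0.017384 = 0.001417.
Hence σ₀² = 1/0.001417 ≈ 705.7.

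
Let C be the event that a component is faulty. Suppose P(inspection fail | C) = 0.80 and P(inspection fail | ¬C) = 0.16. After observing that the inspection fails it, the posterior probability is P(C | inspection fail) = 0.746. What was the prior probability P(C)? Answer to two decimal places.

In odds form, posterior odds = prior odds × likelihood ratio, so prior odds = posterior odds ÷ LR.
Posterior odds = 0.746/(1−0.746) = 2.9370. LR = 0.80/0.16 = 5.0000.
Prior odds = 2.9370/5.0000 = 0.5874, so P(C) = 0.5874/(1+0.5874) ≈ 0.37.

P(C) = 0.37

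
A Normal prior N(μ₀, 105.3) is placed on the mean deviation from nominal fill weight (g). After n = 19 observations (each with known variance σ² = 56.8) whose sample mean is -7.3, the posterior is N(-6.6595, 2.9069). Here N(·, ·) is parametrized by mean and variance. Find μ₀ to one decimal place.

μ₀ = 15.9

The posterior mean is a precision-weighted average: μ_n = (τ₀μ₀ + τ_data·x̄)/(τ₀+τ_data), with τ₀=1/σ₀² and τ_data=n/σ².
Here τ₀ = 1/105.3 = 0.009497 and τ_data = 19/56.8 = 0.334507, so τ_n = 0.344004.
Rearranging for μ₀: μ₀ = (μ_n·τ_n − τ_data·x̄)/τ₀ = (-6.6595·0.344004 − 0.334507·-7.3) / 0.009497 = 0.151006/0.009497 ≈ 15.9.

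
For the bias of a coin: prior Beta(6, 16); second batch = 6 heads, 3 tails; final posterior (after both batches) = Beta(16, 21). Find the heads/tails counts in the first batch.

4 heads and 2 tails

Because Beta–binomial updating is additive in the counts, the combined data contributed (α_post−α_prior, β_post−β_prior) successes and failures.
Total across both batches: 16−6=10 heads, 21−16=5 tails.
Subtract the second batch: 10−6=4 heads and 5−3=2 tails.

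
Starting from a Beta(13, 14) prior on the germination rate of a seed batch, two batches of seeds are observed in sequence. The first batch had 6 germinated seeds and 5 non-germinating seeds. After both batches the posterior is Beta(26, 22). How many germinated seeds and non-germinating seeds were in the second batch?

Sequential conjugate updates are equivalent to a single update on the pooled data, so total successes = posterior α − prior α and total failures = posterior β − prior β.
Total across both batches: 26−13=13 germinated seeds, 22−14=8 non-germinating seeds.
Subtract the first batch: 13−6=7 germinated seeds and 8−5=3 non-germinating seeds.

7 germinated seeds and 3 non-germinating seeds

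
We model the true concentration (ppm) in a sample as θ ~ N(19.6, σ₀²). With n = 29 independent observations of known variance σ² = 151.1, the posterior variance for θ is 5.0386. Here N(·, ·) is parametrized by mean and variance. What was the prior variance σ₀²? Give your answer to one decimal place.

σ₀² = 152.9

For the Normal–Normal model with known σ², precisions add: τ_n = τ₀ + n/σ².
So 1/σ₀² = 1/5.0386 − 29/151.1 = 0.198468 − 0.191926 = 0.006542.
Hence σ₀² = 1/0.006542 ≈ 152.9.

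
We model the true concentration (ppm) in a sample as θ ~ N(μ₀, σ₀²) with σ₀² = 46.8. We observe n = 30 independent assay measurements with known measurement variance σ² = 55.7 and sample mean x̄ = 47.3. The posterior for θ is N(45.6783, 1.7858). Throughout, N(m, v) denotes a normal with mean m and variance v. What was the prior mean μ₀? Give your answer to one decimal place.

μ₀ = 4.8

With known observation variance, the Normal–Normal posterior has precision τ_n = τ₀ + n/σ² and mean μ_n = (τ₀μ₀ + (n/σ²)x̄)/τ_n.
Here τ₀ = 1/46.8 = 0.021368 and τ_data = 30/55.7 = 0.538600, so τ_n = 0.559968.
Rearranging for μ₀: μ₀ = (μ_n·τ_n − τ_data·x̄)/τ₀ = (45.6783·0.559968 − 0.538600·47.3) / 0.021368 = 0.102606/0.021368 ≈ 4.8.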